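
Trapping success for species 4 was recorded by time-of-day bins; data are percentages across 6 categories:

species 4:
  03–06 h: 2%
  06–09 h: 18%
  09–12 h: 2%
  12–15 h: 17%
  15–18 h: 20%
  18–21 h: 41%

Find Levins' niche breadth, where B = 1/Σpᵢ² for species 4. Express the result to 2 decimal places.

Convert percentages to proportions (divide by 100).
Σpᵢ² = 0.02² + 0.18² + 0.02² + 0.17² + 0.20² + 0.41² = 0.0004 + 0.0324 + 0.0004 + 0.0289 + 0.0400 + 0.1681 = 0.2702
B = 1 / 0.2702 = 3.7010

3.70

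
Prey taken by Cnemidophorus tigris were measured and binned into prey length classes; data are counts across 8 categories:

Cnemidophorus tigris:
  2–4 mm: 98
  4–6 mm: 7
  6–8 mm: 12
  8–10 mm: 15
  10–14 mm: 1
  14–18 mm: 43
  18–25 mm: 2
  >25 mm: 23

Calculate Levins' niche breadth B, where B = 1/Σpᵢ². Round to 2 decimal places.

Proportions for Cnemidophorus tigris (n=201): 98/201=0.4876, 7/201=0.0348, 12/201=0.0597, 15/201=0.0746, 1/201=0.0050, 43/201=0.2139, 2/201=0.0100, 23/201=0.1144
Σpᵢ² = 0.4876² + 0.0348² + 0.0597² + 0.0746² + 0.0050² + 0.2139² + 0.0100² + 0.1144² = 0.237754 + 0.001211 + 0.003564 + 0.005565 + 0.000025 + 0.045753 + 0.000100 + 0.013087 = 0.307059
B = 1 / 0.307059 = 3.2567

3.26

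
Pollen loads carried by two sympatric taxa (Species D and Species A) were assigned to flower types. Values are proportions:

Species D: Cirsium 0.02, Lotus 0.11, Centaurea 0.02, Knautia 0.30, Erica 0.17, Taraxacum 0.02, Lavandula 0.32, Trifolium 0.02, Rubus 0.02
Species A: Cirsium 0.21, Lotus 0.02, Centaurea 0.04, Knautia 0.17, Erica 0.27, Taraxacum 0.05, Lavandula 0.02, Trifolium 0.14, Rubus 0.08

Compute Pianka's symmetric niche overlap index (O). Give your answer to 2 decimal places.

Σ p₁ᵢp₂ᵢ = 0.0042 + 0.0022 + 0.0008 + 0.0510 + 0.0459 + 0.0010 + 0.0064 + 0.0028 + 0.0016 = 0.1159
Σp_1ᵢ² = 0.02² + 0.11² + 0.02² + 0.30² + 0.17² + 0.02² + 0.32² + 0.02² + 0.02² = 0.0004 + 0.0121 + 0.0004 + 0.0900 + 0.0289 + 0.0004 + 0.1024 + 0.0004 + 0.0004 = 0.2354
Σp_2ᵢ² = 0.21² + 0.02² + 0.04² + 0.17² + 0.27² + 0.05² + 0.02² + 0.14² + 0.08² = 0.0441 + 0.0004 + 0.0016 + 0.0289 + 0.0729 + 0.0025 + 0.0004 + 0.0196 + 0.0064 = 0.1768
O = 0.1159 / √(0.2354 × 0.1768) = 0.1159 / 0.20401 = 0.5681

0.57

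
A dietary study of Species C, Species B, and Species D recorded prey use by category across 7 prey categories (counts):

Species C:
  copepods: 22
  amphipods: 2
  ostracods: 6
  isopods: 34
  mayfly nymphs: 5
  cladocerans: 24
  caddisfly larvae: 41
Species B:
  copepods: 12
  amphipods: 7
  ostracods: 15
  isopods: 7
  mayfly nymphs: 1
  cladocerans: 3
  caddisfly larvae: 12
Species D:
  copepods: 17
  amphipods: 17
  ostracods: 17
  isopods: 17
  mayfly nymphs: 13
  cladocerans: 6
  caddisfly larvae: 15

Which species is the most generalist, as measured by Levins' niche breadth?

Proportions for Species C (n=134): 22/134=0.1642, 2/134=0.0149, 6/134=0.0448, 34/134=0.2537, 5/134=0.0373, 24/134=0.1791, 41/134=0.3060
Proportions for Species B (n=57): 12/57=0.2105, 7/57=0.1228, 15/57=0.2632, 7/57=0.1228, 1/57=0.0175, 3/57=0.0526, 12/57=0.2105
Proportions for Species D (n=102): 17/102=0.1667, 17/102=0.1667, 17/102=0.1667, 17/102=0.1667, 13/102=0.1275, 6/102=0.0588, 15/102=0.1471
Σp_Cᵢ² = 0.1642² + 0.0149² + 0.0448² + 0.2537² + 0.0373² + 0.1791² + 0.3060² = 0.026962 + 0.000222 + 0.002007 + 0.064364 + 0.001391 + 0.032077 + 0.093636 = 0.220659
B_C = 1 / 0.220659 = 4.5319
Σp_Bᵢ² = 0.2105² + 0.1228² + 0.2632² + 0.1228² + 0.0175² + 0.0526² + 0.2105² = 0.044310 + 0.015080 + 0.069274 + 0.015080 + 0.000306 + 0.002767 + 0.044310 = 0.191127
B_B = 1 / 0.191127 = 5.2321
Σp_Dᵢ² = 0.1667² + 0.1667² + 0.1667² + 0.1667² + 0.1275² + 0.0588² + 0.1471² = 0.027789 + 0.027789 + 0.027789 + 0.027789 + 0.016256 + 0.003457 + 0.021638 = 0.152507
B_D = 1 / 0.152507 = 6.5571
Highest B → broadest niche (most generalist): Species D (B = 6.56).

Species D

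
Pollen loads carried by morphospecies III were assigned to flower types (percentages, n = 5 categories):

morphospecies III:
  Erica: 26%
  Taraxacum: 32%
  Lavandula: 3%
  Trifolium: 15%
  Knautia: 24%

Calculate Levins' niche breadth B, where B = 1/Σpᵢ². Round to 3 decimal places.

3.984

Convert percentages to proportions (divide by 100).
Σpᵢ² = 0.26² + 0.32² + 0.03² + 0.15² + 0.24² = 0.0676 + 0.1024 + 0.0009 + 0.0225 + 0.0576 = 0.2510
B = 1 / 0.2510 = 3.98406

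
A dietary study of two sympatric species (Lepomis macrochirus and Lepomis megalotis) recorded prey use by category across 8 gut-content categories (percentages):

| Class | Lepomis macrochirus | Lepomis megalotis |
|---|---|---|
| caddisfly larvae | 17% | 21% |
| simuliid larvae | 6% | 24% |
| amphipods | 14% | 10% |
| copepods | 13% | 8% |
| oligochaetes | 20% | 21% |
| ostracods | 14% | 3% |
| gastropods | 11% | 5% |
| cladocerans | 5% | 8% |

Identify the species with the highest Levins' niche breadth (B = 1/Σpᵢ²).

Convert percentages to proportions (divide by 100).
Σp_macrᵢ² = 0.17² + 0.06² + 0.14² + 0.13² + 0.20² + 0.14² + 0.11² + 0.05² = 0.0289 + 0.0036 + 0.0196 + 0.0169 + 0.0400 + 0.0196 + 0.0121 + 0.0025 = 0.1432
B_macr = 1 / 0.1432 = 6.9832
Σp_megaᵢ² = 0.21² + 0.24² + 0.10² + 0.08² + 0.21² + 0.03² + 0.05² + 0.08² = 0.0441 + 0.0576 + 0.0100 + 0.0064 + 0.0441 + 0.0009 + 0.0025 + 0.0064 = 0.1720
B_mega = 1 / 0.1720 = 5.8140
Highest B → broadest niche (most generalist): Lepomis macrochirus (B = 6.98).

Lepomis macrochirus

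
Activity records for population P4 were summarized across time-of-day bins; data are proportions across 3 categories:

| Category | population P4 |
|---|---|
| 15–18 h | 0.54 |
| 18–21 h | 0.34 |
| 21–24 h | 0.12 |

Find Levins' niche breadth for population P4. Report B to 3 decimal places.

2.372

Σpᵢ² = 0.54² + 0.34² + 0.12² = 0.2916 + 0.1156 + 0.0144 = 0.4216
B = 1 / 0.4216 = 2.37192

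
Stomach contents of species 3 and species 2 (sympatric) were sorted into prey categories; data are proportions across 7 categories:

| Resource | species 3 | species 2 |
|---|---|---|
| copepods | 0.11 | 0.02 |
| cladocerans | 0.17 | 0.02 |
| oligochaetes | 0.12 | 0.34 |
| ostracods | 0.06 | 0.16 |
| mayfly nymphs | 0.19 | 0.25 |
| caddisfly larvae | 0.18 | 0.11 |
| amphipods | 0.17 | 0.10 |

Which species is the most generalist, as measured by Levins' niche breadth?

Σp_3ᵢ² = 0.11² + 0.17² + 0.12² + 0.06² + 0.19² + 0.18² + 0.17² = 0.0121 + 0.0289 + 0.0144 + 0.0036 + 0.0361 + 0.0324 + 0.0289 = 0.1564
B_3 = 1 / 0.1564 = 6.3939
Σp_2ᵢ² = 0.02² + 0.02² + 0.34² + 0.16² + 0.25² + 0.11² + 0.10² = 0.0004 + 0.0004 + 0.1156 + 0.0256 + 0.0625 + 0.0121 + 0.0100 = 0.2266
B_2 = 1 / 0.2266 = 4.4131
Highest B → broadest niche (most generalist): species 3 (B = 6.39).

species 3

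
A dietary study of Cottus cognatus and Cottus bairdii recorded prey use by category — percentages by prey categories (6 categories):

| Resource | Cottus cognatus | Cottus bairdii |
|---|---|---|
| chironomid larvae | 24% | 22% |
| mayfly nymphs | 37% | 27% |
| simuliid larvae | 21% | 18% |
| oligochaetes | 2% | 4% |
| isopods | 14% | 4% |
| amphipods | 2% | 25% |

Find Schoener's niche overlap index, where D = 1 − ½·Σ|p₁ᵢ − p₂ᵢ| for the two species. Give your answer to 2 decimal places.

Convert percentages to proportions (divide by 100).
Σ|p₁ᵢ − p₂ᵢ| = 0.02 + 0.10 + 0.03 + 0.02 + 0.10 + 0.23 = 0.50
D = 1 − ½ × 0.50 = 1 − 0.250 = 0.7500

0.75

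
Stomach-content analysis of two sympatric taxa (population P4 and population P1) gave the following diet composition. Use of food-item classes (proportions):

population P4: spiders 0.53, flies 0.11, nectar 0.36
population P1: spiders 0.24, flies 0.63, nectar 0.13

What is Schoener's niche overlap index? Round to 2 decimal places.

0.48

Σ|p₁ᵢ − p₂ᵢ| = 0.29 + 0.52 + 0.23 = 1.04
D = 1 − ½ × 1.04 = 1 − 0.520 = 0.4800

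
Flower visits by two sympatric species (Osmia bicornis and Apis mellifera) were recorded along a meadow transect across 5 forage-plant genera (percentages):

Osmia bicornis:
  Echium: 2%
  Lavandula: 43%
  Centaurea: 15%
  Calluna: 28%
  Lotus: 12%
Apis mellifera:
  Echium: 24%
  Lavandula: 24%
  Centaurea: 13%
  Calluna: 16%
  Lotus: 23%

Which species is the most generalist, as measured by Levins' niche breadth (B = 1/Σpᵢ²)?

Apis mellifera

Convert percentages to proportions (divide by 100).
Σp_bicoᵢ² = 0.02² + 0.43² + 0.15² + 0.28² + 0.12² = 0.0004 + 0.1849 + 0.0225 + 0.0784 + 0.0144 = 0.3006
B_bico = 1 / 0.3006 = 3.3267
Σp_mellᵢ² = 0.24² + 0.24² + 0.13² + 0.16² + 0.23² = 0.0576 + 0.0576 + 0.0169 + 0.0256 + 0.0529 = 0.2106
B_mell = 1 / 0.2106 = 4.7483
Highest B → broadest niche (most generalist): Apis mellifera (B = 4.75).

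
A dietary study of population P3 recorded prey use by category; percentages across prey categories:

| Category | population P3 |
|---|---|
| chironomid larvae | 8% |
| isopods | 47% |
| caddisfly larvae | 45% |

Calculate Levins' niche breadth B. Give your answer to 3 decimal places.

2.327

Convert percentages to proportions (divide by 100).
Σpᵢ² = 0.08² + 0.47² + 0.45² = 0.0064 + 0.2209 + 0.2025 = 0.4298
B = 1 / 0.4298 = 2.32666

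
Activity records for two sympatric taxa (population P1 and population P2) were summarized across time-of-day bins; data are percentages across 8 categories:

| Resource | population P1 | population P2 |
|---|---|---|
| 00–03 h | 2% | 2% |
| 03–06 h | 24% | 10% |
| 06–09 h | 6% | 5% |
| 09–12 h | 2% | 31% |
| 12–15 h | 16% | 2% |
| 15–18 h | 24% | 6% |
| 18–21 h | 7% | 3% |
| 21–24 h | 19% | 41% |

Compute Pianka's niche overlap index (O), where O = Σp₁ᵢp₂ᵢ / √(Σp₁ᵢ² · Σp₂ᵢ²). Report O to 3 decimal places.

Convert percentages to proportions (divide by 100).
Σ p₁ᵢp₂ᵢ = 0.0004 + 0.0240 + 0.0030 + 0.0062 + 0.0032 + 0.0144 + 0.0021 + 0.0779 = 0.1312
Σp_1ᵢ² = 0.02² + 0.24² + 0.06² + 0.02² + 0.16² + 0.24² + 0.07² + 0.19² = 0.0004 + 0.0576 + 0.0036 + 0.0004 + 0.0256 + 0.0576 + 0.0049 + 0.0361 = 0.1862
Σp_2ᵢ² = 0.02² + 0.10² + 0.05² + 0.31² + 0.02² + 0.06² + 0.03² + 0.41² = 0.0004 + 0.0100 + 0.0025 + 0.0961 + 0.0004 + 0.0036 + 0.0009 + 0.1681 = 0.2820
O = 0.1312 / √(0.1862 × 0.2820) = 0.1312 / 0.229147 = 0.57256

0.573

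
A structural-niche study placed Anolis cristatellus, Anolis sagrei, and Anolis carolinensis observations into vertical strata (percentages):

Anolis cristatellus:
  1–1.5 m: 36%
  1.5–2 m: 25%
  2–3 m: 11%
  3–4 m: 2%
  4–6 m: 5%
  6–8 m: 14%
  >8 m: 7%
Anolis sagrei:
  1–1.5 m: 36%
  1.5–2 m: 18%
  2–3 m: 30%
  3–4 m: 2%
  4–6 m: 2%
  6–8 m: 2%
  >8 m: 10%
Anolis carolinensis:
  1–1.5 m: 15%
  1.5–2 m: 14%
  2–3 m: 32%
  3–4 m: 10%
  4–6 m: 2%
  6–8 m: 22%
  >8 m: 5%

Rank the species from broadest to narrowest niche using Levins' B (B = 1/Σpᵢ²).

Convert percentages to proportions (divide by 100).
Σp_crisᵢ² = 0.36² + 0.25² + 0.11² + 0.02² + 0.05² + 0.14² + 0.07² = 0.1296 + 0.0625 + 0.0121 + 0.0004 + 0.0025 + 0.0196 + 0.0049 = 0.2316
B_cris = 1 / 0.2316 = 4.3178
Σp_sagrᵢ² = 0.36² + 0.18² + 0.30² + 0.02² + 0.02² + 0.02² + 0.10² = 0.1296 + 0.0324 + 0.0900 + 0.0004 + 0.0004 + 0.0004 + 0.0100 = 0.2632
B_sagr = 1 / 0.2632 = 3.7994
Σp_caroᵢ² = 0.15² + 0.14² + 0.32² + 0.10² + 0.02² + 0.22² + 0.05² = 0.0225 + 0.0196 + 0.1024 + 0.0100 + 0.0004 + 0.0484 + 0.0025 = 0.2058
B_caro = 1 / 0.2058 = 4.8591
Ranking by B (broadest → narrowest): Anolis carolinensis (4.86) > Anolis cristatellus (4.32) > Anolis sagrei (3.80)

Anolis carolinensis > Anolis cristatellus > Anolis sagrei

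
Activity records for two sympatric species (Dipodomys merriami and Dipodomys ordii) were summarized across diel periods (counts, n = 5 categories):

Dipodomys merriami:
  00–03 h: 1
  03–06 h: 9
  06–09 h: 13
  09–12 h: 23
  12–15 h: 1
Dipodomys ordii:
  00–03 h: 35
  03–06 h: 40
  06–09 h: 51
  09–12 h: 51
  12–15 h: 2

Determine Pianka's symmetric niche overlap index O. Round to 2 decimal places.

Proportions for Dipodomys merriami (n=47): 1/47=0.0213, 9/47=0.1915, 13/47=0.2766, 23/47=0.4894, 1/47=0.0213
Proportions for Dipodomys ordii (n=179): 35/179=0.1955, 40/179=0.2235, 51/179=0.2849, 51/179=0.2849, 2/179=0.0112
Σ p₁ᵢp₂ᵢ = 0.004164 + 0.042800 + 0.078803 + 0.139430 + 0.000239 = 0.265436
Σp_1ᵢ² = 0.0213² + 0.1915² + 0.2766² + 0.4894² + 0.0213² = 0.000454 + 0.036672 + 0.076508 + 0.239512 + 0.000454 = 0.353600
Σp_2ᵢ² = 0.1955² + 0.2235² + 0.2849² + 0.2849² + 0.0112² = 0.038220 + 0.049952 + 0.081168 + 0.081168 + 0.000125 = 0.250633
O = 0.265436 / √(0.353600 × 0.250633) = 0.265436 / 0.2976975 = 0.8916

0.89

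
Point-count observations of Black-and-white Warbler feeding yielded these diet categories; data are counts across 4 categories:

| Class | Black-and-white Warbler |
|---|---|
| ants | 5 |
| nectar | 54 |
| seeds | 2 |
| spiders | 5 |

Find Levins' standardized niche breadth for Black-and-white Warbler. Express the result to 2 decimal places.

0.16

Proportions for Black-and-white Warbler (n=66): 5/66=0.0758, 54/66=0.8182, 2/66=0.0303, 5/66=0.0758
Σpᵢ² = 0.0758² + 0.8182² + 0.0303² + 0.0758² = 0.005746 + 0.669451 + 0.000918 + 0.005746 = 0.681861
B = 1 / 0.681861 = 1.4666
Bₛ = (B − 1)/(n − 1) = (1.4666 − 1)/(4 − 1) = 0.4666/3 = 0.1555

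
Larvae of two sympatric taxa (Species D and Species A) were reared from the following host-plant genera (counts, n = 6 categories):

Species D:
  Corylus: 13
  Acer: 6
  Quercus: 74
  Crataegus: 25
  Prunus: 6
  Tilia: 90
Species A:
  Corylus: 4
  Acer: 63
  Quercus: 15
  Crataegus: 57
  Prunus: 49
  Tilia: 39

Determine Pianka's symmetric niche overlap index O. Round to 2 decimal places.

0.53

Proportions for Species D (n=214): 13/214=0.0607, 6/214=0.0280, 74/214=0.3458, 25/214=0.1168, 6/214=0.0280, 90/214=0.4206
Proportions for Species A (n=227): 4/227=0.0176, 63/227=0.2775, 15/227=0.0661, 57/227=0.2511, 49/227=0.2159, 39/227=0.1718
Σ p₁ᵢp₂ᵢ = 0.001068 + 0.007770 + 0.022857 + 0.029328 + 0.006045 + 0.072259 = 0.139327
Σp_1ᵢ² = 0.0607² + 0.0280² + 0.3458² + 0.1168² + 0.0280² + 0.4206² = 0.003684 + 0.000784 + 0.119578 + 0.013642 + 0.000784 + 0.176904 = 0.315376
Σp_2ᵢ² = 0.0176² + 0.2775² + 0.0661² + 0.2511² + 0.2159² + 0.1718² = 0.000310 + 0.077006 + 0.004369 + 0.063051 + 0.046613 + 0.029515 = 0.220864
O = 0.139327 / √(0.315376 × 0.220864) = 0.139327 / 0.2639227 = 0.5279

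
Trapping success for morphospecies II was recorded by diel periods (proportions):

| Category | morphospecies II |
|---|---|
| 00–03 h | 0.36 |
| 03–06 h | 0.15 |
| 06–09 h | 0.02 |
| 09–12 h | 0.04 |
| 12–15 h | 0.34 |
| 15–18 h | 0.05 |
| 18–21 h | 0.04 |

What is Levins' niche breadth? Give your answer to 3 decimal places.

3.652

Σpᵢ² = 0.36² + 0.15² + 0.02² + 0.04² + 0.34² + 0.05² + 0.04² = 0.1296 + 0.0225 + 0.0004 + 0.0016 + 0.1156 + 0.0025 + 0.0016 = 0.2738
B = 1 / 0.2738 = 3.65230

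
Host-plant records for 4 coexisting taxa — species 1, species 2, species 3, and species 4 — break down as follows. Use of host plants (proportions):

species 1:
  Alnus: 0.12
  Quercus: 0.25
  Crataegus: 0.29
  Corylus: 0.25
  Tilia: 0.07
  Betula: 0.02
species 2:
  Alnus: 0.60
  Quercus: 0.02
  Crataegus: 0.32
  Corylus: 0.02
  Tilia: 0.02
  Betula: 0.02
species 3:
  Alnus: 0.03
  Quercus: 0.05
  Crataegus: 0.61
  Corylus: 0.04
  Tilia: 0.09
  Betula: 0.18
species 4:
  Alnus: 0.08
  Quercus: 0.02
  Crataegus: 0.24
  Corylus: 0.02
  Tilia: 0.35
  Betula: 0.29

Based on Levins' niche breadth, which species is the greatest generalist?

species 1

Σp_1ᵢ² = 0.12² + 0.25² + 0.29² + 0.25² + 0.07² + 0.02² = 0.0144 + 0.0625 + 0.0841 + 0.0625 + 0.0049 + 0.0004 = 0.2288
B_1 = 1 / 0.2288 = 4.3706
Σp_2ᵢ² = 0.60² + 0.02² + 0.32² + 0.02² + 0.02² + 0.02² = 0.3600 + 0.0004 + 0.1024 + 0.0004 + 0.0004 + 0.0004 = 0.4640
B_2 = 1 / 0.4640 = 2.1552
Σp_3ᵢ² = 0.03² + 0.05² + 0.61² + 0.04² + 0.09² + 0.18² = 0.0009 + 0.0025 + 0.3721 + 0.0016 + 0.0081 + 0.0324 = 0.4176
B_3 = 1 / 0.4176 = 2.3946
Σp_4ᵢ² = 0.08² + 0.02² + 0.24² + 0.02² + 0.35² + 0.29² = 0.0064 + 0.0004 + 0.0576 + 0.0004 + 0.1225 + 0.0841 = 0.2714
B_4 = 1 / 0.2714 = 3.6846
Highest B → broadest niche (most generalist): species 1 (B = 4.37).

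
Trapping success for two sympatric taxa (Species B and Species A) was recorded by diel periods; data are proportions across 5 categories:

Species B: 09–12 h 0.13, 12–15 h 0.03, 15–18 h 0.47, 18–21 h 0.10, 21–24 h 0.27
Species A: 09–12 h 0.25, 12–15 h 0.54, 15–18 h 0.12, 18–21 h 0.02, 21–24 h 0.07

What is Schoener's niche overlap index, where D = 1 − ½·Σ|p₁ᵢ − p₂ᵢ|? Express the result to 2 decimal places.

Σ|p₁ᵢ − p₂ᵢ| = 0.12 + 0.51 + 0.35 + 0.08 + 0.20 = 1.26
D = 1 − ½ × 1.26 = 1 − 0.630 = 0.3700

0.37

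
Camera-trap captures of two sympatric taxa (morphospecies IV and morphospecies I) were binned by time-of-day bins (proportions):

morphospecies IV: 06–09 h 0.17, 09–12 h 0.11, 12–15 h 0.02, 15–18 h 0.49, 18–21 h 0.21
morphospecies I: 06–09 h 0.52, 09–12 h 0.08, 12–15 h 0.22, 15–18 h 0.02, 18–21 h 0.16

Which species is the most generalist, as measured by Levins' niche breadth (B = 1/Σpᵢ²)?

morphospecies IV

Σp_IVᵢ² = 0.17² + 0.11² + 0.02² + 0.49² + 0.21² = 0.0289 + 0.0121 + 0.0004 + 0.2401 + 0.0441 = 0.3256
B_IV = 1 / 0.3256 = 3.0713
Σp_Iᵢ² = 0.52² + 0.08² + 0.22² + 0.02² + 0.16² = 0.2704 + 0.0064 + 0.0484 + 0.0004 + 0.0256 = 0.3512
B_I = 1 / 0.3512 = 2.8474
Highest B → broadest niche (most generalist): morphospecies IV (B = 3.07).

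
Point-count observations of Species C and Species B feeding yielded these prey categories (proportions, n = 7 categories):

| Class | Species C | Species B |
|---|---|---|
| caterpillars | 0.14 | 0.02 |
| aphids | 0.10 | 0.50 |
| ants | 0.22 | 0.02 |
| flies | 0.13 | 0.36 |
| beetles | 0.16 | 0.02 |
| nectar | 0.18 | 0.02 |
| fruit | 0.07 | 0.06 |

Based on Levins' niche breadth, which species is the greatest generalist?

Species C

Σp_Cᵢ² = 0.14² + 0.10² + 0.22² + 0.13² + 0.16² + 0.18² + 0.07² = 0.0196 + 0.0100 + 0.0484 + 0.0169 + 0.0256 + 0.0324 + 0.0049 = 0.1578
B_C = 1 / 0.1578 = 6.3371
Σp_Bᵢ² = 0.02² + 0.50² + 0.02² + 0.36² + 0.02² + 0.02² + 0.06² = 0.0004 + 0.2500 + 0.0004 + 0.1296 + 0.0004 + 0.0004 + 0.0036 = 0.3848
B_B = 1 / 0.3848 = 2.5988
Highest B → broadest niche (most generalist): Species C (B = 6.34).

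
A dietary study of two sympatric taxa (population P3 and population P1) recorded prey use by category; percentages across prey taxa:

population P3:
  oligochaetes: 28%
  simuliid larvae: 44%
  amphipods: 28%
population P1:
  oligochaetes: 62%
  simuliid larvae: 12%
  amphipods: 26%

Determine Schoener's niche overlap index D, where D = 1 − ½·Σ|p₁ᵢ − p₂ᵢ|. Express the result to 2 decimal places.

0.66

Convert percentages to proportions (divide by 100).
Σ|p₁ᵢ − p₂ᵢ| = 0.34 + 0.32 + 0.02 = 0.68
D = 1 − ½ × 0.68 = 1 − 0.340 = 0.6600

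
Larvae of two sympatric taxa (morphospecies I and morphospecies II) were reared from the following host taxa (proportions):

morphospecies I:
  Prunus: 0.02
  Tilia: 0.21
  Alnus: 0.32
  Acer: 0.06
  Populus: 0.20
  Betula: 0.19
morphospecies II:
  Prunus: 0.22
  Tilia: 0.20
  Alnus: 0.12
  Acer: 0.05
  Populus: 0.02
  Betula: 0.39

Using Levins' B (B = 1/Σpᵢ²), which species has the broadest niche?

morphospecies I

Σp_Iᵢ² = 0.02² + 0.21² + 0.32² + 0.06² + 0.20² + 0.19² = 0.0004 + 0.0441 + 0.1024 + 0.0036 + 0.0400 + 0.0361 = 0.2266
B_I = 1 / 0.2266 = 4.4131
Σp_IIᵢ² = 0.22² + 0.20² + 0.12² + 0.05² + 0.02² + 0.39² = 0.0484 + 0.0400 + 0.0144 + 0.0025 + 0.0004 + 0.1521 = 0.2578
B_II = 1 / 0.2578 = 3.8790
Highest B → broadest niche (most generalist): morphospecies I (B = 4.41).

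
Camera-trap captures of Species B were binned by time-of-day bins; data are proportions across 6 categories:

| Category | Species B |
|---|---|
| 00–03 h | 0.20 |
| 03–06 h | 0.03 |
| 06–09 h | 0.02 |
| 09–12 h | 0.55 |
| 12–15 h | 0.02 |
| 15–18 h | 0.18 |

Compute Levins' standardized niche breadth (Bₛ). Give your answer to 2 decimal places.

0.33

Σpᵢ² = 0.20² + 0.03² + 0.02² + 0.55² + 0.02² + 0.18² = 0.0400 + 0.0009 + 0.0004 + 0.3025 + 0.0004 + 0.0324 = 0.3766
B = 1 / 0.3766 = 2.6553
Bₛ = (B − 1)/(n − 1) = (2.6553 − 1)/(6 − 1) = 1.6553/5 = 0.3311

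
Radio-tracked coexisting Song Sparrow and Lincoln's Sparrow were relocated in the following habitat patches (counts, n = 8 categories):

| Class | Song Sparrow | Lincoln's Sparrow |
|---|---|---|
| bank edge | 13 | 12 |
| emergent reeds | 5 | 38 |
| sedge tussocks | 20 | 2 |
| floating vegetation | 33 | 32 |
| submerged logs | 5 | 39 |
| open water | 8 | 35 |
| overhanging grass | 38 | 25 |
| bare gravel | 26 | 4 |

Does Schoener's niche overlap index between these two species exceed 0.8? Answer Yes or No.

Proportions for Song Sparrow (n=148): 13/148=0.0878, 5/148=0.0338, 20/148=0.1351, 33/148=0.2230, 5/148=0.0338, 8/148=0.0541, 38/148=0.2568, 26/148=0.1757
Proportions for Lincoln's Sparrow (n=187): 12/187=0.0642, 38/187=0.2032, 2/187=0.0107, 32/187=0.1711, 39/187=0.2086, 35/187=0.1872, 25/187=0.1337, 4/187=0.0214
Σ|p₁ᵢ − p₂ᵢ| = 0.0236 + 0.1694 + 0.1244 + 0.0519 + 0.1748 + 0.1331 + 0.1231 + 0.1543 = 0.9546
D = 1 − ½ × 0.9546 = 1 − 0.47730 = 0.52270
D = 0.52270 < 0.8 → No.

No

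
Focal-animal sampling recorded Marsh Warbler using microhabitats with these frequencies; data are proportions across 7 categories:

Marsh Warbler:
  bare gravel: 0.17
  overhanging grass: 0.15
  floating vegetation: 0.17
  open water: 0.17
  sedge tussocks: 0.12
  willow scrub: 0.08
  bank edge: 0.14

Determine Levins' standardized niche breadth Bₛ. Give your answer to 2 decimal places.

0.95

Σpᵢ² = 0.17² + 0.15² + 0.17² + 0.17² + 0.12² + 0.08² + 0.14² = 0.0289 + 0.0225 + 0.0289 + 0.0289 + 0.0144 + 0.0064 + 0.0196 = 0.1496
B = 1 / 0.1496 = 6.6845
Bₛ = (B − 1)/(n − 1) = (6.6845 − 1)/(7 − 1) = 5.6845/6 = 0.9474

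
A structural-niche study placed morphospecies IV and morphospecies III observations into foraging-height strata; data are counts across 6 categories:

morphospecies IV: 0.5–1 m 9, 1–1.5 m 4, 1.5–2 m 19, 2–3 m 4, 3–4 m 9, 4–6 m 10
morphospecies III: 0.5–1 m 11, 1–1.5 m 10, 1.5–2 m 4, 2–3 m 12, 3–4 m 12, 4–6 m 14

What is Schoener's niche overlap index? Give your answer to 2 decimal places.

0.72

Proportions for morphospecies IV (n=55): 9/55=0.1636, 4/55=0.0727, 19/55=0.3455, 4/55=0.0727, 9/55=0.1636, 10/55=0.1818
Proportions for morphospecies III (n=63): 11/63=0.1746, 10/63=0.1587, 4/63=0.0635, 12/63=0.1905, 12/63=0.1905, 14/63=0.2222
Σ|p₁ᵢ − p₂ᵢ| = 0.0110 + 0.0860 + 0.2820 + 0.1178 + 0.0269 + 0.0404 = 0.5641
D = 1 − ½ × 0.5641 = 1 − 0.28205 = 0.71795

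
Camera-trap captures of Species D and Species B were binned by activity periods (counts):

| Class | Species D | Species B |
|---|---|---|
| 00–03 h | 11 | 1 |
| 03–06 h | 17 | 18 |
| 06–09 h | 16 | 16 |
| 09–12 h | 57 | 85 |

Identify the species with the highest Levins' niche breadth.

Proportions for Species D (n=101): 11/101=0.1089, 17/101=0.1683, 16/101=0.1584, 57/101=0.5644
Proportions for Species B (n=120): 1/120=0.0083, 18/120=0.1500, 16/120=0.1333, 85/120=0.7083
Σp_Dᵢ² = 0.1089² + 0.1683² + 0.1584² + 0.5644² = 0.011859 + 0.028325 + 0.025091 + 0.318547 = 0.383822
B_D = 1 / 0.383822 = 2.6054
Σp_Bᵢ² = 0.0083² + 0.1500² + 0.1333² + 0.7083² = 0.000069 + 0.022500 + 0.017769 + 0.501689 = 0.542027
B_B = 1 / 0.542027 = 1.8449
Highest B → broadest niche (most generalist): Species D (B = 2.61).

Species D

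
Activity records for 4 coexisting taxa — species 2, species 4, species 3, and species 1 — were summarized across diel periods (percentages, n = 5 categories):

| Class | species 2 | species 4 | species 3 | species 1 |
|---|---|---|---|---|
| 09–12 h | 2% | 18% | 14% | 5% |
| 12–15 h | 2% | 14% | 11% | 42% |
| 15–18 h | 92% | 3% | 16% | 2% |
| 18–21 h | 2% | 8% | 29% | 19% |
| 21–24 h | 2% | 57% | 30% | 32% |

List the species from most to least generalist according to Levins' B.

species 3 > species 1 > species 4 > species 2

Convert percentages to proportions (divide by 100).
Σp_2ᵢ² = 0.02² + 0.02² + 0.92² + 0.02² + 0.02² = 0.0004 + 0.0004 + 0.8464 + 0.0004 + 0.0004 = 0.8480
B_2 = 1 / 0.8480 = 1.1792
Σp_4ᵢ² = 0.18² + 0.14² + 0.03² + 0.08² + 0.57² = 0.0324 + 0.0196 + 0.0009 + 0.0064 + 0.3249 = 0.3842
B_4 = 1 / 0.3842 = 2.6028
Σp_3ᵢ² = 0.14² + 0.11² + 0.16² + 0.29² + 0.30² = 0.0196 + 0.0121 + 0.0256 + 0.0841 + 0.0900 = 0.2314
B_3 = 1 / 0.2314 = 4.3215
Σp_1ᵢ² = 0.05² + 0.42² + 0.02² + 0.19² + 0.32² = 0.0025 + 0.1764 + 0.0004 + 0.0361 + 0.1024 = 0.3178
B_1 = 1 / 0.3178 = 3.1466
Ranking by B (broadest → narrowest): species 3 (4.32) > species 1 (3.15) > species 4 (2.60) > species 2 (1.18)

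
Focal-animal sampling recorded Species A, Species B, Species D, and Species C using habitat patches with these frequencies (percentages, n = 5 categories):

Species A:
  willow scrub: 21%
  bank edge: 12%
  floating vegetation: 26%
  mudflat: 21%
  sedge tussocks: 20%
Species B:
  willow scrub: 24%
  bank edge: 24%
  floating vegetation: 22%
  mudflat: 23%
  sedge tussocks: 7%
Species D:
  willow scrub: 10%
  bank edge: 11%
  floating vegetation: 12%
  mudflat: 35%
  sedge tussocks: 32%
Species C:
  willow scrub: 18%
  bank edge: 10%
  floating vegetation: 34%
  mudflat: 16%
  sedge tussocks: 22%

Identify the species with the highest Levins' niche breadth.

Species A

Convert percentages to proportions (divide by 100).
Σp_Aᵢ² = 0.21² + 0.12² + 0.26² + 0.21² + 0.20² = 0.0441 + 0.0144 + 0.0676 + 0.0441 + 0.0400 = 0.2102
B_A = 1 / 0.2102 = 4.7574
Σp_Bᵢ² = 0.24² + 0.24² + 0.22² + 0.23² + 0.07² = 0.0576 + 0.0576 + 0.0484 + 0.0529 + 0.0049 = 0.2214
B_B = 1 / 0.2214 = 4.5167
Σp_Dᵢ² = 0.10² + 0.11² + 0.12² + 0.35² + 0.32² = 0.0100 + 0.0121 + 0.0144 + 0.1225 + 0.1024 = 0.2614
B_D = 1 / 0.2614 = 3.8256
Σp_Cᵢ² = 0.18² + 0.10² + 0.34² + 0.16² + 0.22² = 0.0324 + 0.0100 + 0.1156 + 0.0256 + 0.0484 = 0.2320
B_C = 1 / 0.2320 = 4.3103
Highest B → broadest niche (most generalist): Species A (B = 4.76).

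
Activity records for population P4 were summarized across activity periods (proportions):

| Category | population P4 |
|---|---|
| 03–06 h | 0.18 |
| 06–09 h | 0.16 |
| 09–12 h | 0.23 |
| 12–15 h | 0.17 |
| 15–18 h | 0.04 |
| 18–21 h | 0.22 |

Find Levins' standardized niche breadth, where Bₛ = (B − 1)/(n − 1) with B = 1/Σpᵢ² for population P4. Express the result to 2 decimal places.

Σpᵢ² = 0.18² + 0.16² + 0.23² + 0.17² + 0.04² + 0.22² = 0.0324 + 0.0256 + 0.0529 + 0.0289 + 0.0016 + 0.0484 = 0.1898
B = 1 / 0.1898 = 5.2687
Bₛ = (B − 1)/(n − 1) = (5.2687 − 1)/(6 − 1) = 4.2687/5 = 0.8537

0.85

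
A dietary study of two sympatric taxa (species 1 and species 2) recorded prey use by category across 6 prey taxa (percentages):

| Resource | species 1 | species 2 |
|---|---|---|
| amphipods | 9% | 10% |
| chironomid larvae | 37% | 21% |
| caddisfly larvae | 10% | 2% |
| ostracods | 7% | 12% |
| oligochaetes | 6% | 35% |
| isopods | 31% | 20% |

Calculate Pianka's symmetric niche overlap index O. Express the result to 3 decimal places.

Convert percentages to proportions (divide by 100).
Σ p₁ᵢp₂ᵢ = 0.0090 + 0.0777 + 0.0020 + 0.0084 + 0.0210 + 0.0620 = 0.1801
Σp_1ᵢ² = 0.09² + 0.37² + 0.10² + 0.07² + 0.06² + 0.31² = 0.0081 + 0.1369 + 0.0100 + 0.0049 + 0.0036 + 0.0961 = 0.2596
Σp_2ᵢ² = 0.10² + 0.21² + 0.02² + 0.12² + 0.35² + 0.20² = 0.0100 + 0.0441 + 0.0004 + 0.0144 + 0.1225 + 0.0400 = 0.2314
O = 0.1801 / √(0.2596 × 0.2314) = 0.1801 / 0.245095 = 0.73482

0.735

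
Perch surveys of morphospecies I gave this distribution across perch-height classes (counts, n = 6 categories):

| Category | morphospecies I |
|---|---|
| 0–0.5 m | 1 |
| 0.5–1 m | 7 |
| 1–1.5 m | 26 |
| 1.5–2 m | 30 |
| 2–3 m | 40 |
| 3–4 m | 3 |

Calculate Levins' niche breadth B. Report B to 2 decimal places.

3.54

Proportions for morphospecies I (n=107): 1/107=0.0093, 7/107=0.0654, 26/107=0.2430, 30/107=0.2804, 40/107=0.3738, 3/107=0.0280
Σpᵢ² = 0.0093² + 0.0654² + 0.2430² + 0.2804² + 0.3738² + 0.0280² = 0.000086 + 0.004277 + 0.059049 + 0.078624 + 0.139726 + 0.000784 = 0.282546
B = 1 / 0.282546 = 3.5392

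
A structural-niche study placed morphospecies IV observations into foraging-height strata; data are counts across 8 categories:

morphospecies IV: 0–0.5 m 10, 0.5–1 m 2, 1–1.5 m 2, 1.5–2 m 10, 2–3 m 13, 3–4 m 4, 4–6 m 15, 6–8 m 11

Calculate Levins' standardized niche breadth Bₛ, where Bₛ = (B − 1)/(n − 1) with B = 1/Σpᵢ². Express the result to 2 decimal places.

Proportions for morphospecies IV (n=67): 10/67=0.1493, 2/67=0.0299, 2/67=0.0299, 10/67=0.1493, 13/67=0.1940, 4/67=0.0597, 15/67=0.2239, 11/67=0.1642
Σpᵢ² = 0.1493² + 0.0299² + 0.0299² + 0.1493² + 0.1940² + 0.0597² + 0.2239² + 0.1642² = 0.022290 + 0.000894 + 0.000894 + 0.022290 + 0.037636 + 0.003564 + 0.050131 + 0.026962 = 0.164661
B = 1 / 0.164661 = 6.0731
Bₛ = (B − 1)/(n − 1) = (6.0731 − 1)/(8 − 1) = 5.0731/7 = 0.7247

0.72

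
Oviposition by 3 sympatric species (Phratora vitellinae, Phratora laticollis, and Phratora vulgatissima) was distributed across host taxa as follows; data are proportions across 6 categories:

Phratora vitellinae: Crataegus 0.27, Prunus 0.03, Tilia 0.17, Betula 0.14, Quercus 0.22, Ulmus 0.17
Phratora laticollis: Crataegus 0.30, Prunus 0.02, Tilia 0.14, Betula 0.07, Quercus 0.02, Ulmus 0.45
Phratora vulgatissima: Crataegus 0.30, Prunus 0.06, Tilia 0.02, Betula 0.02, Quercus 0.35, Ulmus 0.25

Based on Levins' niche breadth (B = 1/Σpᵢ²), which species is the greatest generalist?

Σp_viteᵢ² = 0.27² + 0.03² + 0.17² + 0.14² + 0.22² + 0.17² = 0.0729 + 0.0009 + 0.0289 + 0.0196 + 0.0484 + 0.0289 = 0.1996
B_vite = 1 / 0.1996 = 5.0100
Σp_latiᵢ² = 0.30² + 0.02² + 0.14² + 0.07² + 0.02² + 0.45² = 0.0900 + 0.0004 + 0.0196 + 0.0049 + 0.0004 + 0.2025 = 0.3178
B_lati = 1 / 0.3178 = 3.1466
Σp_vulgᵢ² = 0.30² + 0.06² + 0.02² + 0.02² + 0.35² + 0.25² = 0.0900 + 0.0036 + 0.0004 + 0.0004 + 0.1225 + 0.0625 = 0.2794
B_vulg = 1 / 0.2794 = 3.5791
Highest B → broadest niche (most generalist): Phratora vitellinae (B = 5.01).

Phratora vitellinae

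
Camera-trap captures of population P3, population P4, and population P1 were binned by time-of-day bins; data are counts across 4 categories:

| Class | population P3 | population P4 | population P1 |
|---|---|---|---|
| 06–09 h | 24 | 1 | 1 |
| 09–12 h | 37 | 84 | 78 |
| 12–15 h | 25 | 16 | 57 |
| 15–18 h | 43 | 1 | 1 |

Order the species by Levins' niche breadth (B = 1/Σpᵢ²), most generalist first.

population P3 > population P1 > population P4

Proportions for population P3 (n=129): 24/129=0.1860, 37/129=0.2868, 25/129=0.1938, 43/129=0.3333
Proportions for population P4 (n=102): 1/102=0.0098, 84/102=0.8235, 16/102=0.1569, 1/102=0.0098
Proportions for population P1 (n=137): 1/137=0.0073, 78/137=0.5693, 57/137=0.4161, 1/137=0.0073
Σp_P3ᵢ² = 0.1860² + 0.2868² + 0.1938² + 0.3333² = 0.034596 + 0.082254 + 0.037558 + 0.111089 = 0.265497
B_P3 = 1 / 0.265497 = 3.7665
Σp_P4ᵢ² = 0.0098² + 0.8235² + 0.1569² + 0.0098² = 0.000096 + 0.678152 + 0.024618 + 0.000096 = 0.702962
B_P4 = 1 / 0.702962 = 1.4226
Σp_P1ᵢ² = 0.0073² + 0.5693² + 0.4161² + 0.0073² = 0.000053 + 0.324102 + 0.173139 + 0.000053 = 0.497347
B_P1 = 1 / 0.497347 = 2.0107
Ranking by B (broadest → narrowest): population P3 (3.77) > population P1 (2.01) > population P4 (1.42)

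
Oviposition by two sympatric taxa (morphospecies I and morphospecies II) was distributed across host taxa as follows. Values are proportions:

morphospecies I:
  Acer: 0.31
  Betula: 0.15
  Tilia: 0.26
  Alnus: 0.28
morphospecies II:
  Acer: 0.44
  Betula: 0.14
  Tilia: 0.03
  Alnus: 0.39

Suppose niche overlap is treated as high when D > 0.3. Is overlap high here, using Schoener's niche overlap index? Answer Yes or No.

Yes

Σ|p₁ᵢ − p₂ᵢ| = 0.13 + 0.01 + 0.23 + 0.11 = 0.48
D = 1 − ½ × 0.48 = 1 − 0.240 = 0.7600
D = 0.7600 > 0.3 → Yes.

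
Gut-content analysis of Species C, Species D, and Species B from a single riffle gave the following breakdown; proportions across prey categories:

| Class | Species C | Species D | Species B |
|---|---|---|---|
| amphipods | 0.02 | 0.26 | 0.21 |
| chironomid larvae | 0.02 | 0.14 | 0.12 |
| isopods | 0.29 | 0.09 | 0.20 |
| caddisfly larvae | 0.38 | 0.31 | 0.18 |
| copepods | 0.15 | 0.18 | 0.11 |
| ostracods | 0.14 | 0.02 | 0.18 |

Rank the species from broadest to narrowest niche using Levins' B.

Σp_Cᵢ² = 0.02² + 0.02² + 0.29² + 0.38² + 0.15² + 0.14² = 0.0004 + 0.0004 + 0.0841 + 0.1444 + 0.0225 + 0.0196 = 0.2714
B_C = 1 / 0.2714 = 3.6846
Σp_Dᵢ² = 0.26² + 0.14² + 0.09² + 0.31² + 0.18² + 0.02² = 0.0676 + 0.0196 + 0.0081 + 0.0961 + 0.0324 + 0.0004 = 0.2242
B_D = 1 / 0.2242 = 4.4603
Σp_Bᵢ² = 0.21² + 0.12² + 0.20² + 0.18² + 0.11² + 0.18² = 0.0441 + 0.0144 + 0.0400 + 0.0324 + 0.0121 + 0.0324 = 0.1754
B_B = 1 / 0.1754 = 5.7013
Ranking by B (broadest → narrowest): Species B (5.70) > Species D (4.46) > Species C (3.68)

Species B > Species D > Species C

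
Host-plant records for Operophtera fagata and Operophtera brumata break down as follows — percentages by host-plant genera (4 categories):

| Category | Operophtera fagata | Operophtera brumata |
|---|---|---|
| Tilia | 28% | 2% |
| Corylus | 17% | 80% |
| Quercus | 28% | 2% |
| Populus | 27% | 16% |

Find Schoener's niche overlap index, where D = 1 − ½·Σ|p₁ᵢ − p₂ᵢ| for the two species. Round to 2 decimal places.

0.37

Convert percentages to proportions (divide by 100).
Σ|p₁ᵢ − p₂ᵢ| = 0.26 + 0.63 + 0.26 + 0.11 = 1.26
D = 1 − ½ × 1.26 = 1 − 0.630 = 0.3700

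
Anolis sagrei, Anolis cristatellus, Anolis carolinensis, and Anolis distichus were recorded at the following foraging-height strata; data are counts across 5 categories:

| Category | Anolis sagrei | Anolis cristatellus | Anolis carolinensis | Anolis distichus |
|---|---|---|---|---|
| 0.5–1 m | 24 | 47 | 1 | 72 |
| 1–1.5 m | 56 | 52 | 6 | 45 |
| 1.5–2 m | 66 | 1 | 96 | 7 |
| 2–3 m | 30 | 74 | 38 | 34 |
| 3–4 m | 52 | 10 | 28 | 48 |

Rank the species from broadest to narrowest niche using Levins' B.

Anolis sagrei > Anolis distichus > Anolis cristatellus > Anolis carolinensis

Proportions for Anolis sagrei (n=228): 24/228=0.1053, 56/228=0.2456, 66/228=0.2895, 30/228=0.1316, 52/228=0.2281
Proportions for Anolis cristatellus (n=184): 47/184=0.2554, 52/184=0.2826, 1/184=0.0054, 74/184=0.4022, 10/184=0.0543
Proportions for Anolis carolinensis (n=169): 1/169=0.0059, 6/169=0.0355, 96/169=0.5680, 38/169=0.2249, 28/169=0.1657
Proportions for Anolis distichus (n=206): 72/206=0.3495, 45/206=0.2184, 7/206=0.0340, 34/206=0.1650, 48/206=0.2330
Σp_sagrᵢ² = 0.1053² + 0.2456² + 0.2895² + 0.1316² + 0.2281² = 0.011088 + 0.060319 + 0.083810 + 0.017319 + 0.052030 = 0.224566
B_sagr = 1 / 0.224566 = 4.4530
Σp_crisᵢ² = 0.2554² + 0.2826² + 0.0054² + 0.4022² + 0.0543² = 0.065229 + 0.079863 + 0.000029 + 0.161765 + 0.002948 = 0.309834
B_cris = 1 / 0.309834 = 3.2275
Σp_caroᵢ² = 0.0059² + 0.0355² + 0.5680² + 0.2249² + 0.1657² = 0.000035 + 0.001260 + 0.322624 + 0.050580 + 0.027456 = 0.401955
B_caro = 1 / 0.401955 = 2.4878
Σp_distᵢ² = 0.3495² + 0.2184² + 0.0340² + 0.1650² + 0.2330² = 0.122150 + 0.047699 + 0.001156 + 0.027225 + 0.054289 = 0.252519
B_dist = 1 / 0.252519 = 3.9601
Ranking by B (broadest → narrowest): Anolis sagrei (4.45) > Anolis distichus (3.96) > Anolis cristatellus (3.23) > Anolis carolinensis (2.49)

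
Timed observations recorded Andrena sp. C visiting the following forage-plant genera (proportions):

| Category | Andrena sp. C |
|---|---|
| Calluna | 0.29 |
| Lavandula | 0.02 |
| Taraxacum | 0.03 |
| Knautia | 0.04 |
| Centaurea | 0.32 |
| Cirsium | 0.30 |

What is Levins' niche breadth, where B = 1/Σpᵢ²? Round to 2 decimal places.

Σpᵢ² = 0.29² + 0.02² + 0.03² + 0.04² + 0.32² + 0.30² = 0.0841 + 0.0004 + 0.0009 + 0.0016 + 0.1024 + 0.0900 = 0.2794
B = 1 / 0.2794 = 3.5791

3.58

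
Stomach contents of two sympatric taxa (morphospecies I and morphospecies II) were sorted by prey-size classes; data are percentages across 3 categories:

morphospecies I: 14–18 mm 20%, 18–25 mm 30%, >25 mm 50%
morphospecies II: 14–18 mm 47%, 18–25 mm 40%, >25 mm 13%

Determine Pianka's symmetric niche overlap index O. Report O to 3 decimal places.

Convert percentages to proportions (divide by 100).
Σ p₁ᵢp₂ᵢ = 0.0940 + 0.1200 + 0.0650 = 0.2790
Σp_1ᵢ² = 0.20² + 0.30² + 0.50² = 0.0400 + 0.0900 + 0.2500 = 0.3800
Σp_2ᵢ² = 0.47² + 0.40² + 0.13² = 0.2209 + 0.1600 + 0.0169 = 0.3978
O = 0.2790 / √(0.3800 × 0.3978) = 0.2790 / 0.388798 = 0.71760

0.718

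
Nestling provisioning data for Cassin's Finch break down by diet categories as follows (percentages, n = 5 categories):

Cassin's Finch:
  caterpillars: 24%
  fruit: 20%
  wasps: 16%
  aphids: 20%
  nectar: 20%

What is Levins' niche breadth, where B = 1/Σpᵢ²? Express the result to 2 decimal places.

4.92

Convert percentages to proportions (divide by 100).
Σpᵢ² = 0.24² + 0.20² + 0.16² + 0.20² + 0.20² = 0.0576 + 0.0400 + 0.0256 + 0.0400 + 0.0400 = 0.2032
B = 1 / 0.2032 = 4.9213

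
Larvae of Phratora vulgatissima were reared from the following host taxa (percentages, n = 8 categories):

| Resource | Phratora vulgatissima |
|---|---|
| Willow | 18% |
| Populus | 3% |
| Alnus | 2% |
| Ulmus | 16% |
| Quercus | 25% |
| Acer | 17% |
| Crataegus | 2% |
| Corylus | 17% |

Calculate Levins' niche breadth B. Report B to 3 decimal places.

Convert percentages to proportions (divide by 100).
Σpᵢ² = 0.18² + 0.03² + 0.02² + 0.16² + 0.25² + 0.17² + 0.02² + 0.17² = 0.0324 + 0.0009 + 0.0004 + 0.0256 + 0.0625 + 0.0289 + 0.0004 + 0.0289 = 0.1800
B = 1 / 0.1800 = 5.55556

5.556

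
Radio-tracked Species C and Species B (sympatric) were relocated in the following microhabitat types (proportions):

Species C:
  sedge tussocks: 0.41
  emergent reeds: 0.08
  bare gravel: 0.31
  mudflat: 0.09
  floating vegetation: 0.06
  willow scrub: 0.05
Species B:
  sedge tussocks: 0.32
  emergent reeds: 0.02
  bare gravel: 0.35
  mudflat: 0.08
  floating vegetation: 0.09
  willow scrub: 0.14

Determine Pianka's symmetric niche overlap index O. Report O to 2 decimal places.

0.96

Σ p₁ᵢp₂ᵢ = 0.1312 + 0.0016 + 0.1085 + 0.0072 + 0.0054 + 0.0070 = 0.2609
Σp_1ᵢ² = 0.41² + 0.08² + 0.31² + 0.09² + 0.06² + 0.05² = 0.1681 + 0.0064 + 0.0961 + 0.0081 + 0.0036 + 0.0025 = 0.2848
Σp_2ᵢ² = 0.32² + 0.02² + 0.35² + 0.08² + 0.09² + 0.14² = 0.1024 + 0.0004 + 0.1225 + 0.0064 + 0.0081 + 0.0196 = 0.2594
O = 0.2609 / √(0.2848 × 0.2594) = 0.2609 / 0.27180 = 0.9599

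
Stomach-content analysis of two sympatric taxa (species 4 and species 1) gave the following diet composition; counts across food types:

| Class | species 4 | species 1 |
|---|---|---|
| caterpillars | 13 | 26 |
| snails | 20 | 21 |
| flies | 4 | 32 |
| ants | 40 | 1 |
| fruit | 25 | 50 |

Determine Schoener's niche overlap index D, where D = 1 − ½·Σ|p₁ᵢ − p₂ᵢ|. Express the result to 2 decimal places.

Proportions for species 4 (n=102): 13/102=0.1275, 20/102=0.1961, 4/102=0.0392, 40/102=0.3922, 25/102=0.2451
Proportions for species 1 (n=130): 26/130=0.2000, 21/130=0.1615, 32/130=0.2462, 1/130=0.0077, 50/130=0.3846
Σ|p₁ᵢ − p₂ᵢ| = 0.0725 + 0.0346 + 0.2070 + 0.3845 + 0.1395 = 0.8381
D = 1 − ½ × 0.8381 = 1 − 0.41905 = 0.58095

0.58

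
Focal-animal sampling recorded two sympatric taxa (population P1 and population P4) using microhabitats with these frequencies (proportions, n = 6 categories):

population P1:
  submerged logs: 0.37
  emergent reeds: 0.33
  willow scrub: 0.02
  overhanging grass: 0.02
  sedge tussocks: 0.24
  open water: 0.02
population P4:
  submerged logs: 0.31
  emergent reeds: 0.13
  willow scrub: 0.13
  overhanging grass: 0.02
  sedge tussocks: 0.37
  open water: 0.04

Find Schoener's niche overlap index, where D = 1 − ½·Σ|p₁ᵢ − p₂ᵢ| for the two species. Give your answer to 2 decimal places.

0.74

Σ|p₁ᵢ − p₂ᵢ| = 0.06 + 0.20 + 0.11 + 0.00 + 0.13 + 0.02 = 0.52
D = 1 − ½ × 0.52 = 1 − 0.260 = 0.7400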